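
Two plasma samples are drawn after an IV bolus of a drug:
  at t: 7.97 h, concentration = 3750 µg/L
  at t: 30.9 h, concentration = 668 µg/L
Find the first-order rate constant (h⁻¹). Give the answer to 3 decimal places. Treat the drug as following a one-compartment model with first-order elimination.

k = ln(C₁/C₂) / (t₂ − t₁) = ln(3750/668) / (30.9 − 7.97)
  = 1.725 / 22.93 = 0.07523 h⁻¹

0.075 h⁻¹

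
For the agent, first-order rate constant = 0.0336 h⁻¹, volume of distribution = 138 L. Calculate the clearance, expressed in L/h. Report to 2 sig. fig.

4.6 L/h

CL = k × Vd = 0.0336 × 138 = 4.637 L/h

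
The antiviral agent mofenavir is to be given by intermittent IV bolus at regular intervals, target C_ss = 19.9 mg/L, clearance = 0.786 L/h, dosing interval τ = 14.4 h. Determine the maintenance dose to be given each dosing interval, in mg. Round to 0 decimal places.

At steady state, Dose/τ = Css × CL.
Dose = Css × CL × τ = 19.9 × 0.7860 × 14.4 = 225.2 mg

225 mg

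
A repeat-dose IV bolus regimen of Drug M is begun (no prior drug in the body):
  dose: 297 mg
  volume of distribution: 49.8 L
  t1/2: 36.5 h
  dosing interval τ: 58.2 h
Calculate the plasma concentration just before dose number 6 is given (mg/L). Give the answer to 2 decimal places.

2.94 mg/L

C₀ per dose = Dose / Vd = 297 / 49.8 = 5.964 mg/L
k = ln2 / t½ = 0.693147 / 36.5 = 0.01899 h⁻¹
Fraction remaining after one interval: r = e^(−kτ) = e^(−0.01899 × 58.2) = 0.3311
Before dose 6, 5 doses have been given (aged 1τ, 2τ, 3τ, 4τ, 5τ).
C_trough = C₀ × (r + r² + … + r^5) = C₀ × r(1−r^5)/(1−r)
        = 5.964 × 0.3311 × (1 − 0.003979) / (1 − 0.3311) = 2.940 mg/L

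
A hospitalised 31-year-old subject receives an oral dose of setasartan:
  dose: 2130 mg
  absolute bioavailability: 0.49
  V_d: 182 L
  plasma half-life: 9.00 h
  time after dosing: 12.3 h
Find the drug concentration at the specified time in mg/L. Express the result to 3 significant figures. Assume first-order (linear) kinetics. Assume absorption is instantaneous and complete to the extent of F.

2.22 mg/L

Amount reaching circulation = F × Dose = 0.49 × 2130 = 1044 mg
C₀ = F·Dose / Vd = 1044 / 182 = 5.736 mg/L
k = ln2 / t½ = 0.693147 / 9.00 = 0.07702 h⁻¹
C = C₀ · e^(−k·t) = 5.736 × e^(−0.07702 × 12.3)
  = 5.736 × 0.3878 = 2.224 mg/L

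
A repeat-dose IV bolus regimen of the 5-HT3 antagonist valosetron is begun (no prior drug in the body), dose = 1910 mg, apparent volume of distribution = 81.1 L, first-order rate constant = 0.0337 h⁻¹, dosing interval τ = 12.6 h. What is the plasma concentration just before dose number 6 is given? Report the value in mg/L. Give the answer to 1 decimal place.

39.2 mg/L

C₀ per dose = Dose / Vd = 1910 / 81.1 = 23.55 mg/L
Fraction remaining after one interval: r = e^(−kτ) = e^(−0.03370 × 12.6) = 0.6540
Before dose 6, 5 doses have been given (aged 1τ, 2τ, 3τ, 4τ, 5τ).
C_trough = C₀ × (r + r² + … + r^5) = C₀ × r(1−r^5)/(1−r)
        = 23.55 × 0.6540 × (1 − 0.1196) / (1 − 0.6540) = 39.19 mg/L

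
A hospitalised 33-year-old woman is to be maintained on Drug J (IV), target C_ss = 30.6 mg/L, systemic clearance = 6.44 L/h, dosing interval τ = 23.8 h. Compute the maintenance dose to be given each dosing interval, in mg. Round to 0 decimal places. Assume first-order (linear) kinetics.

4690 mg

At steady state, Dose/τ = Css × CL.
Dose = Css × CL × τ = 30.6 × 6.440 × 23.8 = 4690 mg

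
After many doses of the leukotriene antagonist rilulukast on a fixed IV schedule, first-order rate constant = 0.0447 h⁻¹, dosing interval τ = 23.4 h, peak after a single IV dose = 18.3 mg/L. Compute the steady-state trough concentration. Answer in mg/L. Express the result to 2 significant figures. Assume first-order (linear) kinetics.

9.9 mg/L

e^(−kτ) = e^(−0.04470 × 23.4) = 0.3513
Accumulation ratio R = 1 / (1 − e^(−kτ)) = 1 / (1 − 0.3513) = 1.542
Steady-state trough = C₀ × R × e^(−kτ) = 18.3 × 1.542 × 0.3513 = 9.913 mg/L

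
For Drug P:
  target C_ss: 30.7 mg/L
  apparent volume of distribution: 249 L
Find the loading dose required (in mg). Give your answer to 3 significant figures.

7640 mg

LD = Css × Vd = 30.7 × 249 = 7644 mg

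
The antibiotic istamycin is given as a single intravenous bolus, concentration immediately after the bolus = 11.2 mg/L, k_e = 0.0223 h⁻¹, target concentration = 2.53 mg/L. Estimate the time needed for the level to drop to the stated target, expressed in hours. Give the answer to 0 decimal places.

t = ln(C₀ / C) / k = ln(11.20 / 2.53) / 0.02230
  = ln(4.427) / 0.02230 = 1.488 / 0.02230 = 66.73 h

67 h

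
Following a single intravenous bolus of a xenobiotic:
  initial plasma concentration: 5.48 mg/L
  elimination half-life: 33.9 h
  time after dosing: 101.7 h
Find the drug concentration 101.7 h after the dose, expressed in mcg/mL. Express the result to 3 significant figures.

k = ln2 / t½ = 0.693147 / 33.9 = 0.02045 h⁻¹
t / t½ = 101.7 / 33.9 = 3 half-lives
C = C₀ × (1/2)^3 = 5.480 × 0.1250 = 0.6850 mg/L
(0.6850 mg/L = 0.6850 mcg/mL)

0.685 mcg/mL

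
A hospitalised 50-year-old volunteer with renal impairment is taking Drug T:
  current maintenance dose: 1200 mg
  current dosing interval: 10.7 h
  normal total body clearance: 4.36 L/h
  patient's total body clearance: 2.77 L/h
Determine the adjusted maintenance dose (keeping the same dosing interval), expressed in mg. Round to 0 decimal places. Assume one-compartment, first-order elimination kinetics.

To keep the same average steady-state level, dosing rate must scale with clearance.
CL ratio = 2.77 / 4.36 = 0.6353
New dose (same interval) = 1200 × 0.6353 = 762.4 mg

762 mg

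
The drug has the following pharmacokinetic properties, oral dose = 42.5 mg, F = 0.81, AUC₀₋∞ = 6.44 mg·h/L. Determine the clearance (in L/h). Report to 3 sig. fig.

5.35 L/h

CL = F·Dose / AUC = 0.81 × 42.5 / 6.44 = 5.345 L/h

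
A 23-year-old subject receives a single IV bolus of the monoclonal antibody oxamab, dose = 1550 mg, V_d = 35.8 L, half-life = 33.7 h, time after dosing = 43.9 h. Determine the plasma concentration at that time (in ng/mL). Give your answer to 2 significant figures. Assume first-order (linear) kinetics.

18000 ng/mL

C₀ = Dose / Vd = 1550 / 35.8 = 43.30 mg/L
k = ln2 / t½ = 0.693147 / 33.7 = 0.02057 h⁻¹
C = C₀ · e^(−k·t) = 43.30 × e^(−0.02057 × 43.9)
  = 43.30 × 0.4053 = 17.55 mg/L
Convert: 17.55 mg/L × 1000 = 17550 ng/mL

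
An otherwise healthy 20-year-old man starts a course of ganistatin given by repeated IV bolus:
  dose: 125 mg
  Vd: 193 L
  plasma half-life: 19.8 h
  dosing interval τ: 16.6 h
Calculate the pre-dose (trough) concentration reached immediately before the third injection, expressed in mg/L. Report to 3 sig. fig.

C₀ per dose = Dose / Vd = 125 / 193 = 0.6477 mg/L
k = ln2 / t½ = 0.693147 / 19.8 = 0.03501 h⁻¹
Fraction remaining after one interval: r = e^(−kτ) = e^(−0.03501 × 16.6) = 0.5592
Before dose 3, 2 doses have been given (aged 1τ, 2τ).
C_trough = C₀ × (r + r²) = 0.6477 × (0.5592 + 0.3127) = 0.5647 mg/L

0.565 mg/L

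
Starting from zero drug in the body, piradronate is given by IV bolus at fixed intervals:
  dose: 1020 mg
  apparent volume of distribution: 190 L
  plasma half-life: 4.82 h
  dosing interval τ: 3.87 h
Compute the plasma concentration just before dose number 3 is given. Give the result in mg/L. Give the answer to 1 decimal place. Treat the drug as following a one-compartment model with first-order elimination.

4.8 mg/L

C₀ per dose = Dose / Vd = 1020 / 190 = 5.368 mg/L
k = ln2 / t½ = 0.693147 / 4.82 = 0.1438 h⁻¹
Fraction remaining after one interval: r = e^(−kτ) = e^(−0.1438 × 3.87) = 0.5732
Before dose 3, 2 doses have been given (aged 1τ, 2τ).
C_trough = C₀ × (r + r²) = 5.368 × (0.5732 + 0.3286) = 4.841 mg/L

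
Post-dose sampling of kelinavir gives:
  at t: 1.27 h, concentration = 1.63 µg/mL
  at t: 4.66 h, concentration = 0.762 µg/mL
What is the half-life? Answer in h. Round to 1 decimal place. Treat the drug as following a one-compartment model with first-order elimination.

3.1 h

k = ln(C₁/C₂) / (t₂ − t₁) = ln(1.63/0.762) / (4.66 − 1.27)
  = 0.7604 / 3.390 = 0.2243 h⁻¹
t½ = ln2 / k = 0.693147 / 0.2243 = 3.090 h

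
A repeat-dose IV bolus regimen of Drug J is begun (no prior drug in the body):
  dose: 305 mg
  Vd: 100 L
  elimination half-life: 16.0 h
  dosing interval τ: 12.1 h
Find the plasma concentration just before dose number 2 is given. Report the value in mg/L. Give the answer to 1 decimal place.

1.8 mg/L

C₀ per dose = Dose / Vd = 305 / 100 = 3.050 mg/L
k = ln2 / t½ = 0.693147 / 16.0 = 0.04332 h⁻¹
Fraction remaining after one interval: r = e^(−kτ) = e^(−0.04332 × 12.1) = 0.5920
Before dose 2, 1 dose has been given (aged 1τ).
C_trough = C₀ × r = 3.050 × 0.5920 = 1.806 mg/L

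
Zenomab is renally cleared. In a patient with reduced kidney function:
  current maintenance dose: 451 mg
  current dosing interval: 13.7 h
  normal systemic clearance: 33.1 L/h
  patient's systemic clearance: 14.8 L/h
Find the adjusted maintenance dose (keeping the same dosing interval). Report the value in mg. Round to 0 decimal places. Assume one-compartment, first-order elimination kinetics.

To keep the same average steady-state level, dosing rate must scale with clearance.
CL ratio = 14.8 / 33.1 = 0.4471
New dose (same interval) = 451 × 0.4471 = 201.6 mg

202 mg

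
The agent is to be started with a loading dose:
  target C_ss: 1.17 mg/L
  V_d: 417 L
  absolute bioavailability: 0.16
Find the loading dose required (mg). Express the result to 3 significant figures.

LD = Css × Vd / F = 1.17 × 417 / 0.16 = 3049 mg

3050 mg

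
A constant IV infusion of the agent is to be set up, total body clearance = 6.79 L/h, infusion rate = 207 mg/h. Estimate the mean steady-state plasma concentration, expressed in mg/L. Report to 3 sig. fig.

30.5 mg/L

At steady state Css = R₀ / CL = 207 / 6.790 = 30.49 mg/L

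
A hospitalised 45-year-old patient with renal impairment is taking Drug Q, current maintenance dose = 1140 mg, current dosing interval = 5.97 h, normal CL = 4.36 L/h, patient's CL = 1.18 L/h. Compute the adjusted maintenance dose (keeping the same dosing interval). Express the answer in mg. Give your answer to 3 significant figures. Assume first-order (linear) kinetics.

To keep the same average steady-state level, dosing rate must scale with clearance.
CL ratio = 1.18 / 4.36 = 0.2706
New dose (same interval) = 1140 × 0.2706 = 308.5 mg

309 mg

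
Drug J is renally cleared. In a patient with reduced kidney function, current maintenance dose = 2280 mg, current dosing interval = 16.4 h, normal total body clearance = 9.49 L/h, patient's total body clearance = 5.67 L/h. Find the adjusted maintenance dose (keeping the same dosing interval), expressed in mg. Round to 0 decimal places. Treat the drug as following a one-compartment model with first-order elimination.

1362 mg

To keep the same average steady-state level, dosing rate must scale with clearance.
CL ratio = 5.67 / 9.49 = 0.5975
New dose (same interval) = 2280 × 0.5975 = 1362 mg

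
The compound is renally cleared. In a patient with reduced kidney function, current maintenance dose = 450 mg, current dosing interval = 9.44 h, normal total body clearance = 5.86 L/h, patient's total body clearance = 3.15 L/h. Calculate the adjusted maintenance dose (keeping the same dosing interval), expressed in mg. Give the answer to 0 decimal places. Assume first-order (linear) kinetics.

242 mg

To keep the same average steady-state level, dosing rate must scale with clearance.
CL ratio = 3.15 / 5.86 = 0.5375
New dose (same interval) = 450 × 0.5375 = 241.9 mg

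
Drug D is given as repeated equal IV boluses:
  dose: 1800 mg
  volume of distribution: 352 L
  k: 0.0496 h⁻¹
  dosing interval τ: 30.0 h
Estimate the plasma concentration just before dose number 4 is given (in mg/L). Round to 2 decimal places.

1.47 mg/L

C₀ per dose = Dose / Vd = 1800 / 352 = 5.114 mg/L
Fraction remaining after one interval: r = e^(−kτ) = e^(−0.04960 × 30.0) = 0.2258
Before dose 4, 3 doses have been given (aged 1τ, 2τ, 3τ).
C_trough = C₀ × (r + r² + … + r^3) = C₀ × r(1−r^3)/(1−r)
        = 5.114 × 0.2258 × (1 − 0.01151) / (1 − 0.2258) = 1.474 mg/L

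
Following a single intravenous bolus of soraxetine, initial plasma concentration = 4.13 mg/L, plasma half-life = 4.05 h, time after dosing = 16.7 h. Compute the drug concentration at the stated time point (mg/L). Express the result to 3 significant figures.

0.237 mg/L

k = ln2 / t½ = 0.693147 / 4.05 = 0.1711 h⁻¹
C = C₀ · e^(−k·t) = 4.130 × e^(−0.1711 × 16.7)
  = 4.130 × 0.05742 = 0.2371 mg/L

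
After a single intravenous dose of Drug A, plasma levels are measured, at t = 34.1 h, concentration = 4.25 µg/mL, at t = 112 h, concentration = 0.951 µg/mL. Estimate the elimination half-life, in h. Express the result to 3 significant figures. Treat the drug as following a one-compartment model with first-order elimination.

k = ln(C₁/C₂) / (t₂ − t₁) = ln(4.25/0.951) / (112 − 34.1)
  = 1.497 / 77.90 = 0.01922 h⁻¹
t½ = ln2 / k = 0.693147 / 0.01922 = 36.06 h

36.1 h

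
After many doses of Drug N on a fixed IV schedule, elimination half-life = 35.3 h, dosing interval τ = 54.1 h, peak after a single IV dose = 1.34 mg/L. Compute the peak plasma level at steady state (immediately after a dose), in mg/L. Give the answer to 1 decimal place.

k = ln2 / t½ = 0.693147 / 35.3 = 0.01964 h⁻¹
e^(−kτ) = e^(−0.01964 × 54.1) = 0.3456
Accumulation ratio R = 1 / (1 − e^(−kτ)) = 1 / (1 − 0.3456) = 1.528
Steady-state peak = C₀ × R = 1.34 × 1.528 = 2.048 mg/L

2.0 mg/L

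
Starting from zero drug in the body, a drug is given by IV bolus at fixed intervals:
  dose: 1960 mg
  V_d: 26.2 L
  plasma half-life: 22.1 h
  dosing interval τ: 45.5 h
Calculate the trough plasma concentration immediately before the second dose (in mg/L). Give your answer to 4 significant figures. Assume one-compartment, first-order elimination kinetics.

C₀ per dose = Dose / Vd = 1960 / 26.2 = 74.81 mg/L
k = ln2 / t½ = 0.693147 / 22.1 = 0.03136 h⁻¹
Fraction remaining after one interval: r = e^(−kτ) = e^(−0.03136 × 45.5) = 0.2401
Before dose 2, 1 dose has been given (aged 1τ).
C_trough = C₀ × r = 74.81 × 0.2401 = 17.96 mg/L

17.96 mg/L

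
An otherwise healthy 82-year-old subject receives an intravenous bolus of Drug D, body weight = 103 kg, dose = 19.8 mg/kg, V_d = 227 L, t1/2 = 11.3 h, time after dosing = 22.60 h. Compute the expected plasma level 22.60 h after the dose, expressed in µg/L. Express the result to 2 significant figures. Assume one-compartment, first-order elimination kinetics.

2200 µg/L

Total dose = 19.8 × 103 = 2039 mg
C₀ = Dose / Vd = 2039 / 227 = 8.982 mg/L
k = ln2 / t½ = 0.693147 / 11.3 = 0.06134 h⁻¹
t / t½ = 22.60 / 11.3 = 2 half-lives
C = C₀ × (1/2)^2 = 8.982 × 0.2500 = 2.246 mg/L
Convert: 2.246 mg/L × 1000 = 2246 µg/L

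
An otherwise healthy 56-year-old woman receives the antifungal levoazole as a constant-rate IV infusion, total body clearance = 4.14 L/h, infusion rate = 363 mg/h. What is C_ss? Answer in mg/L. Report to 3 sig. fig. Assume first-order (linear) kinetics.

87.7 mg/L

At steady state Css = R₀ / CL = 363 / 4.140 = 87.68 mg/L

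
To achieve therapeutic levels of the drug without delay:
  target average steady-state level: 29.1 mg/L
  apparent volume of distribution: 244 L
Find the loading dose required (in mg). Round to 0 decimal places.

LD = Css × Vd = 29.1 × 244 = 7100 mg

7100 mg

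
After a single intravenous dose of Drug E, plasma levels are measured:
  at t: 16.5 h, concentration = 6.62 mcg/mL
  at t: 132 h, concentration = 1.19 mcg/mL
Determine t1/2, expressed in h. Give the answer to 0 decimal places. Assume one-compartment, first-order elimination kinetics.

47 h

k = ln(C₁/C₂) / (t₂ − t₁) = ln(6.62/1.19) / (132 − 16.5)
  = 1.716 / 115.5 = 0.01486 h⁻¹
t½ = ln2 / k = 0.693147 / 0.01486 = 46.65 h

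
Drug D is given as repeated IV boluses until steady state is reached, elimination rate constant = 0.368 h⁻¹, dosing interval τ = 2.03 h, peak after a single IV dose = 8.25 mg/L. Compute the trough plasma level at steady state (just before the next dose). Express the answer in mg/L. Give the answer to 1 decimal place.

7.4 mg/L

e^(−kτ) = e^(−0.3680 × 2.03) = 0.4738
Accumulation ratio R = 1 / (1 − e^(−kτ)) = 1 / (1 − 0.4738) = 1.900
Steady-state trough = C₀ × R × e^(−kτ) = 8.25 × 1.900 × 0.4738 = 7.427 mg/L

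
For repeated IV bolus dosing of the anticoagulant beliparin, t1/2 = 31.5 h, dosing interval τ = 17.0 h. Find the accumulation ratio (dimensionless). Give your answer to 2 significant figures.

k = ln2 / t½ = 0.693147 / 31.5 = 0.02200 h⁻¹
e^(−kτ) = e^(−0.02200 × 17.0) = 0.6880
Accumulation ratio R = 1 / (1 − e^(−kτ)) = 1 / (1 − 0.6880) = 3.205

3.2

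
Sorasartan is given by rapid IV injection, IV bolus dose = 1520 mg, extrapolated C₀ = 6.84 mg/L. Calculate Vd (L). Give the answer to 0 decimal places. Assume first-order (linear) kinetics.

222 L

Vd = Dose / C₀ = 1520 / 6.84 = 222.2 L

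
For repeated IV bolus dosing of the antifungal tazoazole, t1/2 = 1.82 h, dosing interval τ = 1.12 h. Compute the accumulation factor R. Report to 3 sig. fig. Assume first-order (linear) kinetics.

2.88

k = ln2 / t½ = 0.693147 / 1.82 = 0.3809 h⁻¹
e^(−kτ) = e^(−0.3809 × 1.12) = 0.6527
Accumulation ratio R = 1 / (1 − e^(−kτ)) = 1 / (1 − 0.6527) = 2.879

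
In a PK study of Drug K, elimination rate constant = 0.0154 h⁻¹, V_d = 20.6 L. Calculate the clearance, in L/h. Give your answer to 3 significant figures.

CL = k × Vd = 0.0154 × 20.6 = 0.3172 L/h

0.317 L/h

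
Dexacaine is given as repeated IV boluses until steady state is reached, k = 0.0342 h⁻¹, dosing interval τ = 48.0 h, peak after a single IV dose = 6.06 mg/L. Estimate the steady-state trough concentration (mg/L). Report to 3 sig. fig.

e^(−kτ) = e^(−0.03420 × 48.0) = 0.1937
Accumulation ratio R = 1 / (1 − e^(−kτ)) = 1 / (1 − 0.1937) = 1.240
Steady-state trough = C₀ × R × e^(−kτ) = 6.06 × 1.240 × 0.1937 = 1.456 mg/L

1.46 mg/L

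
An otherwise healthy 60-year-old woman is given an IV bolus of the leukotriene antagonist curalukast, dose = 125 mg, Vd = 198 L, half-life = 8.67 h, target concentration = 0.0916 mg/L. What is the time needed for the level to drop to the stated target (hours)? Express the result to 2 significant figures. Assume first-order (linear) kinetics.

24 h

C₀ = Dose / Vd = 125.0 / 198 = 0.6313 mg/L
k = ln2 / t½ = 0.693147 / 8.67 = 0.07995 h⁻¹
t = ln(C₀ / C) / k = ln(0.6313 / 0.0916) / 0.07995
  = ln(6.892) / 0.07995 = 1.930 / 0.07995 = 24.14 h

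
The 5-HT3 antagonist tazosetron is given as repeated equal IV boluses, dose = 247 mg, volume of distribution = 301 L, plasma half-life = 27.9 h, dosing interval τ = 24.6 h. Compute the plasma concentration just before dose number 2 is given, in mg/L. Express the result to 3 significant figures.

C₀ per dose = Dose / Vd = 247 / 301 = 0.8206 mg/L
k = ln2 / t½ = 0.693147 / 27.9 = 0.02484 h⁻¹
Fraction remaining after one interval: r = e^(−kτ) = e^(−0.02484 × 24.6) = 0.5428
Before dose 2, 1 dose has been given (aged 1τ).
C_trough = C₀ × r = 0.8206 × 0.5428 = 0.4454 mg/L

0.445 mg/L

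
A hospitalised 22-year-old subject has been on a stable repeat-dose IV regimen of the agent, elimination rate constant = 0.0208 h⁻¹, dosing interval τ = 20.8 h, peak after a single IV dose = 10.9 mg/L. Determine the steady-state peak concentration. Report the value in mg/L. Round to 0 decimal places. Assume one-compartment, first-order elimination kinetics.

31 mg/L

e^(−kτ) = e^(−0.02080 × 20.8) = 0.6488
Accumulation ratio R = 1 / (1 − e^(−kτ)) = 1 / (1 − 0.6488) = 2.847
Steady-state peak = C₀ × R = 10.9 × 2.847 = 31.03 mg/L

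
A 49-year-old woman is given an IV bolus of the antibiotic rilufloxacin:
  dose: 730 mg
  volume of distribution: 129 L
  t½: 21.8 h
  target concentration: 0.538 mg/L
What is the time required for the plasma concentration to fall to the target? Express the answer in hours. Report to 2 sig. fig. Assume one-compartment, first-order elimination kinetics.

74 h

C₀ = Dose / Vd = 730.0 / 129 = 5.659 mg/L
k = ln2 / t½ = 0.693147 / 21.8 = 0.03180 h⁻¹
t = ln(C₀ / C) / k = ln(5.659 / 0.538) / 0.03180
  = ln(10.52) / 0.03180 = 2.353 / 0.03180 = 73.99 h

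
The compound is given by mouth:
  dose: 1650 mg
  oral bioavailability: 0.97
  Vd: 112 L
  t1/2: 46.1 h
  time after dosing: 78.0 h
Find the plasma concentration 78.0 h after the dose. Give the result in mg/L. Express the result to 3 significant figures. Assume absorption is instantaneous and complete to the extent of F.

4.42 mg/L

Amount reaching circulation = F × Dose = 0.97 × 1650 = 1601 mg
C₀ = F·Dose / Vd = 1601 / 112 = 14.29 mg/L
k = ln2 / t½ = 0.693147 / 46.1 = 0.01504 h⁻¹
C = C₀ · e^(−k·t) = 14.29 × e^(−0.01504 × 78.0)
  = 14.29 × 0.3094 = 4.421 mg/L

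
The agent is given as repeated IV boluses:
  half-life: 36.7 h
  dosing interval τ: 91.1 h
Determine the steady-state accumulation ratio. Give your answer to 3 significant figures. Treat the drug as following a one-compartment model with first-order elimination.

1.22

k = ln2 / t½ = 0.693147 / 36.7 = 0.01889 h⁻¹
e^(−kτ) = e^(−0.01889 × 91.1) = 0.1789
Accumulation ratio R = 1 / (1 − e^(−kτ)) = 1 / (1 − 0.1789) = 1.218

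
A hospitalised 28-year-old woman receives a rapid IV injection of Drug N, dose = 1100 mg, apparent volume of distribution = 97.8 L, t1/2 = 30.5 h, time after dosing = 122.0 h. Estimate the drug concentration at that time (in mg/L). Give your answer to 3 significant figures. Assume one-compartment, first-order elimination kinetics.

0.703 mg/L

C₀ = Dose / Vd = 1100 / 97.8 = 11.25 mg/L
k = ln2 / t½ = 0.693147 / 30.5 = 0.02273 h⁻¹
t / t½ = 122.0 / 30.5 = 4 half-lives
C = C₀ × (1/2)^4 = 11.25 × 0.06250 = 0.7031 mg/L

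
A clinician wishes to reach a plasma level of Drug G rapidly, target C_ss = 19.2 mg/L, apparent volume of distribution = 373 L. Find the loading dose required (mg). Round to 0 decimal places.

7162 mg

LD = Css × Vd = 19.2 × 373 = 7162 mg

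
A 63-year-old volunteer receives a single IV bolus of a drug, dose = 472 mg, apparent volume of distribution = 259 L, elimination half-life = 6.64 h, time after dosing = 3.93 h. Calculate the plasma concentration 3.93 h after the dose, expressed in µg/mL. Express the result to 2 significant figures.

1.2 µg/mL

C₀ = Dose / Vd = 472.0 / 259 = 1.822 mg/L
k = ln2 / t½ = 0.693147 / 6.64 = 0.1044 h⁻¹
C = C₀ · e^(−k·t) = 1.822 × e^(−0.1044 × 3.93)
  = 1.822 × 0.6635 = 1.209 mg/L
(1.209 mg/L = 1.209 µg/mL)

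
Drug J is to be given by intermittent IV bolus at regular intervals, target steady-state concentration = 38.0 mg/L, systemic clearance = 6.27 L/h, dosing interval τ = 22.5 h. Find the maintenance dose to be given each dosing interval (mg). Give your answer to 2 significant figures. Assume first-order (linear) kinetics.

5400 mg

At steady state, Dose/τ = Css × CL.
Dose = Css × CL × τ = 38.0 × 6.270 × 22.5 = 5361 mg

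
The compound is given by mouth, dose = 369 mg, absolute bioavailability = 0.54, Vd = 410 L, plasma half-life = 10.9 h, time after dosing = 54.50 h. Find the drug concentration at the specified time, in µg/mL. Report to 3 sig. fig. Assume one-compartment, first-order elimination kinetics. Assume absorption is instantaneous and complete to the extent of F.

0.0152 µg/mL

Amount reaching circulation = F × Dose = 0.54 × 369.0 = 199.3 mg
C₀ = F·Dose / Vd = 199.3 / 410 = 0.4861 mg/L
k = ln2 / t½ = 0.693147 / 10.9 = 0.06359 h⁻¹
t / t½ = 54.50 / 10.9 = 5 half-lives
C = C₀ × (1/2)^5 = 0.4861 × 0.03125 = 0.01519 mg/L
(0.01519 mg/L = 0.01519 µg/mL)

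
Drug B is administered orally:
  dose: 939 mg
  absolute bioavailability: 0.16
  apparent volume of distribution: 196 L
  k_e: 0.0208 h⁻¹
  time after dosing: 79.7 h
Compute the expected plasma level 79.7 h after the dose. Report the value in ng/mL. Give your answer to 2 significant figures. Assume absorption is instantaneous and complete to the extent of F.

Amount reaching circulation = F × Dose = 0.16 × 939.0 = 150.2 mg
C₀ = F·Dose / Vd = 150.2 / 196 = 0.7663 mg/L
C = C₀ · e^(−k·t) = 0.7663 × e^(−0.02080 × 79.7)
  = 0.7663 × 0.1906 = 0.1461 mg/L
Convert: 0.1461 mg/L × 1000 = 146.1 ng/mL

150 ng/mL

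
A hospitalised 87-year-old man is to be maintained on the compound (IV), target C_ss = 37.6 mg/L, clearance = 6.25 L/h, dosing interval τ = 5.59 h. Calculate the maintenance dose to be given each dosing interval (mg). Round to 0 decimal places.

1314 mg

At steady state, Dose/τ = Css × CL.
Dose = Css × CL × τ = 37.6 × 6.250 × 5.59 = 1314 mg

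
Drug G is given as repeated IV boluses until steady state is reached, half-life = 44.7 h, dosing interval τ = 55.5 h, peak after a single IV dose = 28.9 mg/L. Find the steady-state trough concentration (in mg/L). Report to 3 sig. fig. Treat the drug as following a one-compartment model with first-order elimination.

k = ln2 / t½ = 0.693147 / 44.7 = 0.01551 h⁻¹
e^(−kτ) = e^(−0.01551 × 55.5) = 0.4228
Accumulation ratio R = 1 / (1 − e^(−kτ)) = 1 / (1 − 0.4228) = 1.733
Steady-state trough = C₀ × R × e^(−kτ) = 28.9 × 1.733 × 0.4228 = 21.18 mg/L

21.2 mg/L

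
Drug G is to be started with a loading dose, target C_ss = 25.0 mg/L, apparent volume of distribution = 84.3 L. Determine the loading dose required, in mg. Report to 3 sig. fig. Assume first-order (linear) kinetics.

LD = Css × Vd = 25.0 × 84.3 = 2108 mg

2110 mg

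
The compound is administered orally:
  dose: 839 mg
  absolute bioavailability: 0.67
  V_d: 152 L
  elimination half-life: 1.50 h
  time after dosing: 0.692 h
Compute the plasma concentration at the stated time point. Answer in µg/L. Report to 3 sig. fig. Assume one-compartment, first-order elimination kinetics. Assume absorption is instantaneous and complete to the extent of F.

Amount reaching circulation = F × Dose = 0.67 × 839.0 = 562.1 mg
C₀ = F·Dose / Vd = 562.1 / 152 = 3.698 mg/L
k = ln2 / t½ = 0.693147 / 1.50 = 0.4621 h⁻¹
C = C₀ · e^(−k·t) = 3.698 × e^(−0.4621 × 0.692)
  = 3.698 × 0.7263 = 2.686 mg/L
Convert: 2.686 mg/L × 1000 = 2686 µg/L

2690 µg/L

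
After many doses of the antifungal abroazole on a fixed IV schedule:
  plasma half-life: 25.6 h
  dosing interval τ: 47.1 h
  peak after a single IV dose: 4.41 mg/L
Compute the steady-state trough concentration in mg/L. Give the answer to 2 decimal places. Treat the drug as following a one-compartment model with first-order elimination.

1.71 mg/L

k = ln2 / t½ = 0.693147 / 25.6 = 0.02708 h⁻¹
e^(−kτ) = e^(−0.02708 × 47.1) = 0.2793
Accumulation ratio R = 1 / (1 − e^(−kτ)) = 1 / (1 − 0.2793) = 1.388
Steady-state trough = C₀ × R × e^(−kτ) = 4.41 × 1.388 × 0.2793 = 1.710 mg/L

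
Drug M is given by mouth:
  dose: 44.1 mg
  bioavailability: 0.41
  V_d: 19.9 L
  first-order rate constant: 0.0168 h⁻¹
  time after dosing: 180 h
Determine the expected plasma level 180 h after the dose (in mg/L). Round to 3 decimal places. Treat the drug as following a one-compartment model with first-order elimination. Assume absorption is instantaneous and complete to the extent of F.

0.044 mg/L

Amount reaching circulation = F × Dose = 0.41 × 44.10 = 18.08 mg
C₀ = F·Dose / Vd = 18.08 / 19.9 = 0.9085 mg/L
C = C₀ · e^(−k·t) = 0.9085 × e^(−0.01680 × 180)
  = 0.9085 × 0.04861 = 0.04416 mg/L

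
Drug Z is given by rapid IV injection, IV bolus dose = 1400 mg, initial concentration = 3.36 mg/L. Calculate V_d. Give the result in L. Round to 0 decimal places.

Vd = Dose / C₀ = 1400 / 3.36 = 416.7 L

417 L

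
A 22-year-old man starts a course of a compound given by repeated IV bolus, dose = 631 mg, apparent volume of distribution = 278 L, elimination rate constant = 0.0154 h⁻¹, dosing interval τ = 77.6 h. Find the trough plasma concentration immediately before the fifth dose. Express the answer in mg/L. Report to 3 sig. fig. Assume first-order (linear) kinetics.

C₀ per dose = Dose / Vd = 631 / 278 = 2.270 mg/L
Fraction remaining after one interval: r = e^(−kτ) = e^(−0.01540 × 77.6) = 0.3027
Before dose 5, 4 doses have been given (aged 1τ, 2τ, 3τ, 4τ).
C_trough = C₀ × (r + r² + … + r^4) = C₀ × r(1−r^4)/(1−r)
        = 2.270 × 0.3027 × (1 − 0.008396) / (1 − 0.3027) = 0.9771 mg/L

0.977 mg/L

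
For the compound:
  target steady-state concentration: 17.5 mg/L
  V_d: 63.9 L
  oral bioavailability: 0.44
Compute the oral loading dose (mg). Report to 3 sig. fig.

LD = Css × Vd / F = 17.5 × 63.9 / 0.44 = 2541 mg

2540 mg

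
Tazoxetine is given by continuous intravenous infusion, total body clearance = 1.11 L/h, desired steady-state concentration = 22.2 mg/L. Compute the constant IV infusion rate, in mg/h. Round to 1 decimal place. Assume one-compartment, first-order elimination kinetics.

At steady state, infusion rate R₀ = Css × CL = 22.2 × 1.110 = 24.64 mg/h

24.6 mg/h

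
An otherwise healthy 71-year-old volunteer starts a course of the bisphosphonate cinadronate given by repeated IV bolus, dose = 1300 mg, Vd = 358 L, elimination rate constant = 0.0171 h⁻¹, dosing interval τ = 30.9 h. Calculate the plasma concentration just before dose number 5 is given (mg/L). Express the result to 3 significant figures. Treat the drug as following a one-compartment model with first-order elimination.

4.59 mg/L

C₀ per dose = Dose / Vd = 1300 / 358 = 3.631 mg/L
Fraction remaining after one interval: r = e^(−kτ) = e^(−0.01710 × 30.9) = 0.5896
Before dose 5, 4 doses have been given (aged 1τ, 2τ, 3τ, 4τ).
C_trough = C₀ × (r + r² + … + r^4) = C₀ × r(1−r^4)/(1−r)
        = 3.631 × 0.5896 × (1 − 0.1208) / (1 − 0.5896) = 4.586 mg/L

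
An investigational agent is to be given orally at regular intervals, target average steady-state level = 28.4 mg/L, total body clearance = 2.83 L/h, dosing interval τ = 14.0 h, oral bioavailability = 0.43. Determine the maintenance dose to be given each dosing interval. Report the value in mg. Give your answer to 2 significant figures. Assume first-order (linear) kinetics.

At steady state, F × (Dose/τ) = Css × CL.
Dose = Css × CL × τ / F = 28.4 × 2.830 × 14.0 / 0.43 = 2617 mg

2600 mg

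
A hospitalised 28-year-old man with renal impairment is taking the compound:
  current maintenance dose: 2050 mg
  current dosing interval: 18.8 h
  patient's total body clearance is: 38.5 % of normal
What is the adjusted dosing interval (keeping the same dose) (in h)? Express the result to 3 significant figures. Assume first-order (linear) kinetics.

48.8 h

To keep the same average steady-state level, dosing rate must scale with clearance.
CL ratio = 38.5 / 100 = 0.3850
New interval (same dose) = 18.8 / 0.3850 = 48.83 h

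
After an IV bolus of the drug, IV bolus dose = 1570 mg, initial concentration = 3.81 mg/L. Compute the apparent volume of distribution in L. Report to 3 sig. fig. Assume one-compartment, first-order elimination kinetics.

Vd = Dose / C₀ = 1570 / 3.81 = 412.1 L

412 L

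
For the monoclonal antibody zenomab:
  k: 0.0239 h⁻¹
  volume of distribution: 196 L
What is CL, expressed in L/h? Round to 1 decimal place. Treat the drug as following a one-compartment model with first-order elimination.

CL = k × Vd = 0.0239 × 196 = 4.684 L/h

4.7 L/h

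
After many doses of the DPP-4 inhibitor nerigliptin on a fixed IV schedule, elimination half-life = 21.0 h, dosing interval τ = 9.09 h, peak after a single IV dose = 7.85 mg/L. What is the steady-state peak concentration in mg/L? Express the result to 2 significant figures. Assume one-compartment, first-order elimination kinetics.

30 mg/L

k = ln2 / t½ = 0.693147 / 21.0 = 0.03301 h⁻¹
e^(−kτ) = e^(−0.03301 × 9.09) = 0.7408
Accumulation ratio R = 1 / (1 − e^(−kτ)) = 1 / (1 − 0.7408) = 3.858
Steady-state peak = C₀ × R = 7.85 × 3.858 = 30.29 mg/L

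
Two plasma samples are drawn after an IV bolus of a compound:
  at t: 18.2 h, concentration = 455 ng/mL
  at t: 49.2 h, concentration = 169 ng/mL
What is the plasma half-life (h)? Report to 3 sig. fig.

21.7 h

k = ln(C₁/C₂) / (t₂ − t₁) = ln(455/169) / (49.2 − 18.2)
  = 0.9904 / 31.00 = 0.03195 h⁻¹
t½ = ln2 / k = 0.693147 / 0.03195 = 21.69 h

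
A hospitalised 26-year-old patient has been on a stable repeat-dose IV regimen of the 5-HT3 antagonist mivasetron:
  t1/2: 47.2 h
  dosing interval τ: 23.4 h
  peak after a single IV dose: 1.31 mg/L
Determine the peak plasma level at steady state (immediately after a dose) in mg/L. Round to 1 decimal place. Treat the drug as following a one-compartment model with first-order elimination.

4.5 mg/L

k = ln2 / t½ = 0.693147 / 47.2 = 0.01469 h⁻¹
e^(−kτ) = e^(−0.01469 × 23.4) = 0.7091
Accumulation ratio R = 1 / (1 − e^(−kτ)) = 1 / (1 − 0.7091) = 3.438
Steady-state peak = C₀ × R = 1.31 × 3.438 = 4.504 mg/L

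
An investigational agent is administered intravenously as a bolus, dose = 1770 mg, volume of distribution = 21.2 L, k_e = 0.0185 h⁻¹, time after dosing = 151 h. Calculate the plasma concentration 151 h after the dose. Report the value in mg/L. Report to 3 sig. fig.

C₀ = Dose / Vd = 1770 / 21.2 = 83.49 mg/L
C = C₀ · e^(−k·t) = 83.49 × e^(−0.01850 × 151)
  = 83.49 × 0.06121 = 5.110 mg/L

5.11 mg/L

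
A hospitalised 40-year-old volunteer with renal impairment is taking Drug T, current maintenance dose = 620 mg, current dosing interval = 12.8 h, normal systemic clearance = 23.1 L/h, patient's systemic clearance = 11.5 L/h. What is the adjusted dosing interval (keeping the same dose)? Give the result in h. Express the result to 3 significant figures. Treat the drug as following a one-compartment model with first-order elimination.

25.7 h

To keep the same average steady-state level, dosing rate must scale with clearance.
CL ratio = 11.5 / 23.1 = 0.4978
New interval (same dose) = 12.8 / 0.4978 = 25.71 h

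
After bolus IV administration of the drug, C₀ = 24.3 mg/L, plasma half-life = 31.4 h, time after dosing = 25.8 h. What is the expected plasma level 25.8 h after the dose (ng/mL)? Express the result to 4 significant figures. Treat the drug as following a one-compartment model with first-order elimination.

13750 ng/mL

k = ln2 / t½ = 0.693147 / 31.4 = 0.02207 h⁻¹
C = C₀ · e^(−k·t) = 24.30 × e^(−0.02207 × 25.8)
  = 24.30 × 0.5659 = 13.75 mg/L
Convert: 13.75 mg/L × 1000 = 13750 ng/mL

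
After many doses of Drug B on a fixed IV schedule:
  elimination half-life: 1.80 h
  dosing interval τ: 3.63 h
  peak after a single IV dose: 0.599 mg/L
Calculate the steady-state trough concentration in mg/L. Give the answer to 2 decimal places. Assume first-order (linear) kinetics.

0.20 mg/L

k = ln2 / t½ = 0.693147 / 1.80 = 0.3851 h⁻¹
e^(−kτ) = e^(−0.3851 × 3.63) = 0.2471
Accumulation ratio R = 1 / (1 − e^(−kτ)) = 1 / (1 − 0.2471) = 1.328
Steady-state trough = C₀ × R × e^(−kτ) = 0.599 × 1.328 × 0.2471 = 0.1966 mg/L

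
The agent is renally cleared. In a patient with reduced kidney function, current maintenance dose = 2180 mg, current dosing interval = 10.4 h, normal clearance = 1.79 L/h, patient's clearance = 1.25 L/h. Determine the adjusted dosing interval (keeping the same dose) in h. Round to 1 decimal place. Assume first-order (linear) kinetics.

To keep the same average steady-state level, dosing rate must scale with clearance.
CL ratio = 1.25 / 1.79 = 0.6983
New interval (same dose) = 10.4 / 0.6983 = 14.89 h

14.9 h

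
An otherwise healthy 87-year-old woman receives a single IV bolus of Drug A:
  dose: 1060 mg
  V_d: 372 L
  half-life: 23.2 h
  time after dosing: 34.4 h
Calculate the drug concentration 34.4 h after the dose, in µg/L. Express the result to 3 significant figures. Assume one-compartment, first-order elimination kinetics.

1020 µg/L

C₀ = Dose / Vd = 1060 / 372 = 2.849 mg/L
k = ln2 / t½ = 0.693147 / 23.2 = 0.02988 h⁻¹
C = C₀ · e^(−k·t) = 2.849 × e^(−0.02988 × 34.4)
  = 2.849 × 0.3578 = 1.019 mg/L
Convert: 1.019 mg/L × 1000 = 1019 µg/L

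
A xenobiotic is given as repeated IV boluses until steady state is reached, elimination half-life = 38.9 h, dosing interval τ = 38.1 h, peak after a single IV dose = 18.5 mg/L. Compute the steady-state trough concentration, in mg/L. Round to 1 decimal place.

19.0 mg/L

k = ln2 / t½ = 0.693147 / 38.9 = 0.01782 h⁻¹
e^(−kτ) = e^(−0.01782 × 38.1) = 0.5072
Accumulation ratio R = 1 / (1 − e^(−kτ)) = 1 / (1 − 0.5072) = 2.029
Steady-state trough = C₀ × R × e^(−kτ) = 18.5 × 2.029 × 0.5072 = 19.04 mg/L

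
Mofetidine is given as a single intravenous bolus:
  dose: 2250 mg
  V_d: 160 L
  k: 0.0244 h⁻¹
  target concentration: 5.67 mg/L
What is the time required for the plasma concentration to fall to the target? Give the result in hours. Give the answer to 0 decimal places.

C₀ = Dose / Vd = 2250 / 160 = 14.06 mg/L
t = ln(C₀ / C) / k = ln(14.06 / 5.67) / 0.02440
  = ln(2.480) / 0.02440 = 0.9083 / 0.02440 = 37.23 h

37 h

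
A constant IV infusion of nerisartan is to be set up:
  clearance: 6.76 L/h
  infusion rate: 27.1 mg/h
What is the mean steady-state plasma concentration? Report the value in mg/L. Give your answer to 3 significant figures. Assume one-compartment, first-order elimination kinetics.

At steady state Css = R₀ / CL = 27.1 / 6.760 = 4.009 mg/L

4.01 mg/L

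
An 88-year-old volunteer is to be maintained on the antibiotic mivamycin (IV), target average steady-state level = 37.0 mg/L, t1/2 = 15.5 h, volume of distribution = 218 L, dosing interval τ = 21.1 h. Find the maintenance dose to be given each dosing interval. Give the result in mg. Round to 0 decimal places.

7611 mg

k = ln2 / t½ = 0.693147 / 15.5 = 0.04472 h⁻¹
CL = k × Vd = 0.04472 × 218 = 9.749 L/h
At steady state, Dose/τ = Css × CL.
Dose = Css × CL × τ = 37.0 × 9.749 × 21.1 = 7611 mg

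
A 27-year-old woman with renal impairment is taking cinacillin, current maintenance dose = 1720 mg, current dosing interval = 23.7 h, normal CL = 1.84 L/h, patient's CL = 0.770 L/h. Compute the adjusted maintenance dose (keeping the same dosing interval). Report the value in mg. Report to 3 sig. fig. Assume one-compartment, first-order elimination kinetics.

720 mg

To keep the same average steady-state level, dosing rate must scale with clearance.
CL ratio = 0.770 / 1.84 = 0.4185
New dose (same interval) = 1720 × 0.4185 = 719.8 mg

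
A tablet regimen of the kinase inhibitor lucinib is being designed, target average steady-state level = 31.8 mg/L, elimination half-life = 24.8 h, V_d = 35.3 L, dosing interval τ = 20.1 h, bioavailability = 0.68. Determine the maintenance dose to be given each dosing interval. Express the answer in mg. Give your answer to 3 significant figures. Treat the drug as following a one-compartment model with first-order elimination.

927 mg

k = ln2 / t½ = 0.693147 / 24.8 = 0.02795 h⁻¹
CL = k × Vd = 0.02795 × 35.3 = 0.9866 L/h
At steady state, F × (Dose/τ) = Css × CL.
Dose = Css × CL × τ / F = 31.8 × 0.9866 × 20.1 / 0.68 = 927.4 mg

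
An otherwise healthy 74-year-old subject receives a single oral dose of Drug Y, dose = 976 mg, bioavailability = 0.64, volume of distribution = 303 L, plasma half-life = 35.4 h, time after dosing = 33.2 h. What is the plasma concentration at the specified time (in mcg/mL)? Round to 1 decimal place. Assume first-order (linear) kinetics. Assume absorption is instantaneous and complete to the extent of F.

Amount reaching circulation = F × Dose = 0.64 × 976.0 = 624.6 mg
C₀ = F·Dose / Vd = 624.6 / 303 = 2.061 mg/L
k = ln2 / t½ = 0.693147 / 35.4 = 0.01958 h⁻¹
C = C₀ · e^(−k·t) = 2.061 × e^(−0.01958 × 33.2)
  = 2.061 × 0.5220 = 1.076 mg/L
(1.076 mg/L = 1.076 mcg/mL)

1.1 mcg/mL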